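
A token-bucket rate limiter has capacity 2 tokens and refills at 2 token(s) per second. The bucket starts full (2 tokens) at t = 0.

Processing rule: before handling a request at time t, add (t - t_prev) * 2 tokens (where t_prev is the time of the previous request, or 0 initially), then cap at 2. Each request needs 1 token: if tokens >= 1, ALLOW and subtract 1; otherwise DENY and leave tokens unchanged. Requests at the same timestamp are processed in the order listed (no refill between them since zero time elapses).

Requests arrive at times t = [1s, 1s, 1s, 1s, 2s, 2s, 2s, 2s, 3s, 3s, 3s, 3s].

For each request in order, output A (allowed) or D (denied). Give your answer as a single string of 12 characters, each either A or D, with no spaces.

Answer: AADDAADDAADD

Derivation:
Simulating step by step:
  req#1 t=1s: ALLOW
  req#2 t=1s: ALLOW
  req#3 t=1s: DENY
  req#4 t=1s: DENY
  req#5 t=2s: ALLOW
  req#6 t=2s: ALLOW
  req#7 t=2s: DENY
  req#8 t=2s: DENY
  req#9 t=3s: ALLOW
  req#10 t=3s: ALLOW
  req#11 t=3s: DENY
  req#12 t=3s: DENY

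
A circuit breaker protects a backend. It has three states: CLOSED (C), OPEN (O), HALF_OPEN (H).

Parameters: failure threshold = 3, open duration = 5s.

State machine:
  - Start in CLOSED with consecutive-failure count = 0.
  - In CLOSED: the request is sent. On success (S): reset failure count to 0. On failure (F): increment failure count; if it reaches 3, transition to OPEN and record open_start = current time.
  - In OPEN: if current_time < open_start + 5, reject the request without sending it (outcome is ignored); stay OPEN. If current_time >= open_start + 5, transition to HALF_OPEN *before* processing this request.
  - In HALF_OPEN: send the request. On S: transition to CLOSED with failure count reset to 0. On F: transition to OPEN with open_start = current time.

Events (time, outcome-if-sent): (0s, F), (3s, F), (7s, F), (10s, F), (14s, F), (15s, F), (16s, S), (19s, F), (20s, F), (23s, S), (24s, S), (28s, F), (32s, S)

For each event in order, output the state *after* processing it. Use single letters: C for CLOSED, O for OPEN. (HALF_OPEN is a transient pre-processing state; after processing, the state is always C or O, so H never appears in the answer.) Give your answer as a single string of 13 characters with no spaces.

State after each event:
  event#1 t=0s outcome=F: state=CLOSED
  event#2 t=3s outcome=F: state=CLOSED
  event#3 t=7s outcome=F: state=OPEN
  event#4 t=10s outcome=F: state=OPEN
  event#5 t=14s outcome=F: state=OPEN
  event#6 t=15s outcome=F: state=OPEN
  event#7 t=16s outcome=S: state=OPEN
  event#8 t=19s outcome=F: state=OPEN
  event#9 t=20s outcome=F: state=OPEN
  event#10 t=23s outcome=S: state=OPEN
  event#11 t=24s outcome=S: state=CLOSED
  event#12 t=28s outcome=F: state=CLOSED
  event#13 t=32s outcome=S: state=CLOSED

Answer: CCOOOOOOOOCCC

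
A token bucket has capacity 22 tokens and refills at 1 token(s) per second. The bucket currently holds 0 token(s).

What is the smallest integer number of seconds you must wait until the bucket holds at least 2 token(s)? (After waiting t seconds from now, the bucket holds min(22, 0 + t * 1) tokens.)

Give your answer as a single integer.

Answer: 2

Derivation:
Need 0 + t * 1 >= 2, so t >= 2/1.
Smallest integer t = ceil(2/1) = 2.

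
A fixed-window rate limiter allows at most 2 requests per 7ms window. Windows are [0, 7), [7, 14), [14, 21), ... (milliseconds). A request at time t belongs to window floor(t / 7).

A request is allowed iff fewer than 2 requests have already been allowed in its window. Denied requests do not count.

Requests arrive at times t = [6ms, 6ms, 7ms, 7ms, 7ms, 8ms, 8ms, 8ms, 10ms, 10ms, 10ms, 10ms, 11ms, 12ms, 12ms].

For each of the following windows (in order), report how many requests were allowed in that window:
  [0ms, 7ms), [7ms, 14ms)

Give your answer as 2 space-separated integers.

Processing requests:
  req#1 t=6ms (window 0): ALLOW
  req#2 t=6ms (window 0): ALLOW
  req#3 t=7ms (window 1): ALLOW
  req#4 t=7ms (window 1): ALLOW
  req#5 t=7ms (window 1): DENY
  req#6 t=8ms (window 1): DENY
  req#7 t=8ms (window 1): DENY
  req#8 t=8ms (window 1): DENY
  req#9 t=10ms (window 1): DENY
  req#10 t=10ms (window 1): DENY
  req#11 t=10ms (window 1): DENY
  req#12 t=10ms (window 1): DENY
  req#13 t=11ms (window 1): DENY
  req#14 t=12ms (window 1): DENY
  req#15 t=12ms (window 1): DENY

Allowed counts by window: 2 2

Answer: 2 2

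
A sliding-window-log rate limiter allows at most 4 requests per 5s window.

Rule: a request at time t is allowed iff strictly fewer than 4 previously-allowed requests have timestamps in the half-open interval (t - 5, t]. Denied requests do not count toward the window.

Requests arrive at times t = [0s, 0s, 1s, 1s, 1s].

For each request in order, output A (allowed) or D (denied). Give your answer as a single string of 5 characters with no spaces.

Answer: AAAAD

Derivation:
Tracking allowed requests in the window:
  req#1 t=0s: ALLOW
  req#2 t=0s: ALLOW
  req#3 t=1s: ALLOW
  req#4 t=1s: ALLOW
  req#5 t=1s: DENY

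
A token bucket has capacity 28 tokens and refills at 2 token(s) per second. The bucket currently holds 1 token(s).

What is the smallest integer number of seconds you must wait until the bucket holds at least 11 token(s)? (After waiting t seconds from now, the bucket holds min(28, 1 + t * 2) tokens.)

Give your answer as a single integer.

Need 1 + t * 2 >= 11, so t >= 10/2.
Smallest integer t = ceil(10/2) = 5.

Answer: 5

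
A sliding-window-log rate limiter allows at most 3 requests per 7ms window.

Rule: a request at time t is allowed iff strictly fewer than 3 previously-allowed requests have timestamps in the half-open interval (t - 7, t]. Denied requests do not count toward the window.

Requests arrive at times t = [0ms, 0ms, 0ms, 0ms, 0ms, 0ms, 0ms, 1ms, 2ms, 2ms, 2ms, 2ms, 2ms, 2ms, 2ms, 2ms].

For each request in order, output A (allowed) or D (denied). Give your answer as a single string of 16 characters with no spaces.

Tracking allowed requests in the window:
  req#1 t=0ms: ALLOW
  req#2 t=0ms: ALLOW
  req#3 t=0ms: ALLOW
  req#4 t=0ms: DENY
  req#5 t=0ms: DENY
  req#6 t=0ms: DENY
  req#7 t=0ms: DENY
  req#8 t=1ms: DENY
  req#9 t=2ms: DENY
  req#10 t=2ms: DENY
  req#11 t=2ms: DENY
  req#12 t=2ms: DENY
  req#13 t=2ms: DENY
  req#14 t=2ms: DENY
  req#15 t=2ms: DENY
  req#16 t=2ms: DENY

Answer: AAADDDDDDDDDDDDD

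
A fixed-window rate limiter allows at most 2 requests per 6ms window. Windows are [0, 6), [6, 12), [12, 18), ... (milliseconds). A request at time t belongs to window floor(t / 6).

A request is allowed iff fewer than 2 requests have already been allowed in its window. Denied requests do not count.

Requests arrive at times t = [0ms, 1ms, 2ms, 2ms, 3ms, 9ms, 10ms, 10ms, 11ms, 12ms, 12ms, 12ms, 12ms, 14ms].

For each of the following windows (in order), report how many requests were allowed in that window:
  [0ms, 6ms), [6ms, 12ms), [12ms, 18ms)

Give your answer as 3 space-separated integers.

Processing requests:
  req#1 t=0ms (window 0): ALLOW
  req#2 t=1ms (window 0): ALLOW
  req#3 t=2ms (window 0): DENY
  req#4 t=2ms (window 0): DENY
  req#5 t=3ms (window 0): DENY
  req#6 t=9ms (window 1): ALLOW
  req#7 t=10ms (window 1): ALLOW
  req#8 t=10ms (window 1): DENY
  req#9 t=11ms (window 1): DENY
  req#10 t=12ms (window 2): ALLOW
  req#11 t=12ms (window 2): ALLOW
  req#12 t=12ms (window 2): DENY
  req#13 t=12ms (window 2): DENY
  req#14 t=14ms (window 2): DENY

Allowed counts by window: 2 2 2

Answer: 2 2 2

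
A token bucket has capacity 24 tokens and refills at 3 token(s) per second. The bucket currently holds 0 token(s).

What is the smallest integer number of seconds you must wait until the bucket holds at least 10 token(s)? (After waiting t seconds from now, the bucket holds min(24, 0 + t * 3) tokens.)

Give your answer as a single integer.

Answer: 4

Derivation:
Need 0 + t * 3 >= 10, so t >= 10/3.
Smallest integer t = ceil(10/3) = 4.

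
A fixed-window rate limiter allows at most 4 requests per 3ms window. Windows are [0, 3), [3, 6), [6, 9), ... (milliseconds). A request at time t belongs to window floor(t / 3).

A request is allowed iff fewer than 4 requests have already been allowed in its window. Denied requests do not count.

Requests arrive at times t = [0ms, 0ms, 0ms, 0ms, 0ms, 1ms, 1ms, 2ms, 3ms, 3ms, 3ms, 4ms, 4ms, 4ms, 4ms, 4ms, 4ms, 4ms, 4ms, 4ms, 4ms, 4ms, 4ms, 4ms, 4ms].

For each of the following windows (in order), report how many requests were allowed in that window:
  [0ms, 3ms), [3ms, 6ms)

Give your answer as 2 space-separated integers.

Processing requests:
  req#1 t=0ms (window 0): ALLOW
  req#2 t=0ms (window 0): ALLOW
  req#3 t=0ms (window 0): ALLOW
  req#4 t=0ms (window 0): ALLOW
  req#5 t=0ms (window 0): DENY
  req#6 t=1ms (window 0): DENY
  req#7 t=1ms (window 0): DENY
  req#8 t=2ms (window 0): DENY
  req#9 t=3ms (window 1): ALLOW
  req#10 t=3ms (window 1): ALLOW
  req#11 t=3ms (window 1): ALLOW
  req#12 t=4ms (window 1): ALLOW
  req#13 t=4ms (window 1): DENY
  req#14 t=4ms (window 1): DENY
  req#15 t=4ms (window 1): DENY
  req#16 t=4ms (window 1): DENY
  req#17 t=4ms (window 1): DENY
  req#18 t=4ms (window 1): DENY
  req#19 t=4ms (window 1): DENY
  req#20 t=4ms (window 1): DENY
  req#21 t=4ms (window 1): DENY
  req#22 t=4ms (window 1): DENY
  req#23 t=4ms (window 1): DENY
  req#24 t=4ms (window 1): DENY
  req#25 t=4ms (window 1): DENY

Allowed counts by window: 4 4

Answer: 4 4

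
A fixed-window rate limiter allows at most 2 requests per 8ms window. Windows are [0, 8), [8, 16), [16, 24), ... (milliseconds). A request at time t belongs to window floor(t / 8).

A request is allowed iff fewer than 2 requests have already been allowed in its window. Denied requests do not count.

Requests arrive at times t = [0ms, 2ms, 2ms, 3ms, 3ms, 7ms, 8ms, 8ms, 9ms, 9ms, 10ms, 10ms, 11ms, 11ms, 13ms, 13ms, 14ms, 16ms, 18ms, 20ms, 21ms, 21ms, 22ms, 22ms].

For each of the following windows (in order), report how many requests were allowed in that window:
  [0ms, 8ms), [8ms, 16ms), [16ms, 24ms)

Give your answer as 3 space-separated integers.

Answer: 2 2 2

Derivation:
Processing requests:
  req#1 t=0ms (window 0): ALLOW
  req#2 t=2ms (window 0): ALLOW
  req#3 t=2ms (window 0): DENY
  req#4 t=3ms (window 0): DENY
  req#5 t=3ms (window 0): DENY
  req#6 t=7ms (window 0): DENY
  req#7 t=8ms (window 1): ALLOW
  req#8 t=8ms (window 1): ALLOW
  req#9 t=9ms (window 1): DENY
  req#10 t=9ms (window 1): DENY
  req#11 t=10ms (window 1): DENY
  req#12 t=10ms (window 1): DENY
  req#13 t=11ms (window 1): DENY
  req#14 t=11ms (window 1): DENY
  req#15 t=13ms (window 1): DENY
  req#16 t=13ms (window 1): DENY
  req#17 t=14ms (window 1): DENY
  req#18 t=16ms (window 2): ALLOW
  req#19 t=18ms (window 2): ALLOW
  req#20 t=20ms (window 2): DENY
  req#21 t=21ms (window 2): DENY
  req#22 t=21ms (window 2): DENY
  req#23 t=22ms (window 2): DENY
  req#24 t=22ms (window 2): DENY

Allowed counts by window: 2 2 2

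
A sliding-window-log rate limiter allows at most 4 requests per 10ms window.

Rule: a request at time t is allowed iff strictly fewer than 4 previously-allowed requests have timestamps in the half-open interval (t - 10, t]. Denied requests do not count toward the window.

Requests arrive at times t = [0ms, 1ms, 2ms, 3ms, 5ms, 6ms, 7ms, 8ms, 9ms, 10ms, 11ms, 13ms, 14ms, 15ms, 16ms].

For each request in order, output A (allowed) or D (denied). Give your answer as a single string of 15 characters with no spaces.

Answer: AAAADDDDDAAAADD

Derivation:
Tracking allowed requests in the window:
  req#1 t=0ms: ALLOW
  req#2 t=1ms: ALLOW
  req#3 t=2ms: ALLOW
  req#4 t=3ms: ALLOW
  req#5 t=5ms: DENY
  req#6 t=6ms: DENY
  req#7 t=7ms: DENY
  req#8 t=8ms: DENY
  req#9 t=9ms: DENY
  req#10 t=10ms: ALLOW
  req#11 t=11ms: ALLOW
  req#12 t=13ms: ALLOW
  req#13 t=14ms: ALLOW
  req#14 t=15ms: DENY
  req#15 t=16ms: DENY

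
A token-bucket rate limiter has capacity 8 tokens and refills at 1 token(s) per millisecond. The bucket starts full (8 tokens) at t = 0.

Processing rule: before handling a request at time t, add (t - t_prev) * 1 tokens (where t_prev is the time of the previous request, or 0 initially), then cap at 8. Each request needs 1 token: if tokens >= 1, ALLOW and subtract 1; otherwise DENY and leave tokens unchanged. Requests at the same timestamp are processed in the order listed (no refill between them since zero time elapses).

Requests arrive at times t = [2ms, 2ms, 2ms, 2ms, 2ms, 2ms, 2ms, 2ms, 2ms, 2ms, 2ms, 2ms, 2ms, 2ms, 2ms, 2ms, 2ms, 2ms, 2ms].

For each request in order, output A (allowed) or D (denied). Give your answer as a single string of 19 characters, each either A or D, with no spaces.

Answer: AAAAAAAADDDDDDDDDDD

Derivation:
Simulating step by step:
  req#1 t=2ms: ALLOW
  req#2 t=2ms: ALLOW
  req#3 t=2ms: ALLOW
  req#4 t=2ms: ALLOW
  req#5 t=2ms: ALLOW
  req#6 t=2ms: ALLOW
  req#7 t=2ms: ALLOW
  req#8 t=2ms: ALLOW
  req#9 t=2ms: DENY
  req#10 t=2ms: DENY
  req#11 t=2ms: DENY
  req#12 t=2ms: DENY
  req#13 t=2ms: DENY
  req#14 t=2ms: DENY
  req#15 t=2ms: DENY
  req#16 t=2ms: DENY
  req#17 t=2ms: DENY
  req#18 t=2ms: DENY
  req#19 t=2ms: DENY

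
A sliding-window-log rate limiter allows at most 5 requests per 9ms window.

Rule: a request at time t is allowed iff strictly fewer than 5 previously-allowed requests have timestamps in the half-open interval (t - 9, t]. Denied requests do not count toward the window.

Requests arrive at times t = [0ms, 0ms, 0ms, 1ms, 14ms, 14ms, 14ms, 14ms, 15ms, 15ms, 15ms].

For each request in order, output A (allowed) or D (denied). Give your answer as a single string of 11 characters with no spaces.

Tracking allowed requests in the window:
  req#1 t=0ms: ALLOW
  req#2 t=0ms: ALLOW
  req#3 t=0ms: ALLOW
  req#4 t=1ms: ALLOW
  req#5 t=14ms: ALLOW
  req#6 t=14ms: ALLOW
  req#7 t=14ms: ALLOW
  req#8 t=14ms: ALLOW
  req#9 t=15ms: ALLOW
  req#10 t=15ms: DENY
  req#11 t=15ms: DENY

Answer: AAAAAAAAADD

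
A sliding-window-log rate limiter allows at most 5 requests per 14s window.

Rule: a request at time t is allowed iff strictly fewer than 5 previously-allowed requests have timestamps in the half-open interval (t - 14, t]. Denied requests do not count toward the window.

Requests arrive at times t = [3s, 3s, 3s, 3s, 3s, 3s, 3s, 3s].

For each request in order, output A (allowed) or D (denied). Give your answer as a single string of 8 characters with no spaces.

Answer: AAAAADDD

Derivation:
Tracking allowed requests in the window:
  req#1 t=3s: ALLOW
  req#2 t=3s: ALLOW
  req#3 t=3s: ALLOW
  req#4 t=3s: ALLOW
  req#5 t=3s: ALLOW
  req#6 t=3s: DENY
  req#7 t=3s: DENY
  req#8 t=3s: DENY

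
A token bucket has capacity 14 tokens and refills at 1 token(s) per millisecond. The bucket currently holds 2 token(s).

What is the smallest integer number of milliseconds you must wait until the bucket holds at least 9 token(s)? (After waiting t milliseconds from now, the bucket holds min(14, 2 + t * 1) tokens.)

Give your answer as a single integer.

Answer: 7

Derivation:
Need 2 + t * 1 >= 9, so t >= 7/1.
Smallest integer t = ceil(7/1) = 7.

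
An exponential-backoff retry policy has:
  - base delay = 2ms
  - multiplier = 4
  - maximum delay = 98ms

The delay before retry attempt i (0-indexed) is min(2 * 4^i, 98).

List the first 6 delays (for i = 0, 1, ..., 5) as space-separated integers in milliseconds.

Computing each delay:
  i=0: min(2*4^0, 98) = 2
  i=1: min(2*4^1, 98) = 8
  i=2: min(2*4^2, 98) = 32
  i=3: min(2*4^3, 98) = 98
  i=4: min(2*4^4, 98) = 98
  i=5: min(2*4^5, 98) = 98

Answer: 2 8 32 98 98 98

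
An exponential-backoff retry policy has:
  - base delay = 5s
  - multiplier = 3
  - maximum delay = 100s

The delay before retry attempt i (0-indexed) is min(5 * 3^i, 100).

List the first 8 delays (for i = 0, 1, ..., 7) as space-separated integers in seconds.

Answer: 5 15 45 100 100 100 100 100

Derivation:
Computing each delay:
  i=0: min(5*3^0, 100) = 5
  i=1: min(5*3^1, 100) = 15
  i=2: min(5*3^2, 100) = 45
  i=3: min(5*3^3, 100) = 100
  i=4: min(5*3^4, 100) = 100
  i=5: min(5*3^5, 100) = 100
  i=6: min(5*3^6, 100) = 100
  i=7: min(5*3^7, 100) = 100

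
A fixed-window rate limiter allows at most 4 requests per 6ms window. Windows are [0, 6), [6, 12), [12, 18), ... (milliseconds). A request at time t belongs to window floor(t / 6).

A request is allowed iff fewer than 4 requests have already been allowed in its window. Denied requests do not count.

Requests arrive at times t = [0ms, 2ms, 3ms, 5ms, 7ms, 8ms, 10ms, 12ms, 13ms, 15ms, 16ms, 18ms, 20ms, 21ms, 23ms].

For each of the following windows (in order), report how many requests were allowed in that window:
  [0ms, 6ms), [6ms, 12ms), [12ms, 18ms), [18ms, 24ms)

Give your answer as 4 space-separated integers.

Processing requests:
  req#1 t=0ms (window 0): ALLOW
  req#2 t=2ms (window 0): ALLOW
  req#3 t=3ms (window 0): ALLOW
  req#4 t=5ms (window 0): ALLOW
  req#5 t=7ms (window 1): ALLOW
  req#6 t=8ms (window 1): ALLOW
  req#7 t=10ms (window 1): ALLOW
  req#8 t=12ms (window 2): ALLOW
  req#9 t=13ms (window 2): ALLOW
  req#10 t=15ms (window 2): ALLOW
  req#11 t=16ms (window 2): ALLOW
  req#12 t=18ms (window 3): ALLOW
  req#13 t=20ms (window 3): ALLOW
  req#14 t=21ms (window 3): ALLOW
  req#15 t=23ms (window 3): ALLOW

Allowed counts by window: 4 3 4 4

Answer: 4 3 4 4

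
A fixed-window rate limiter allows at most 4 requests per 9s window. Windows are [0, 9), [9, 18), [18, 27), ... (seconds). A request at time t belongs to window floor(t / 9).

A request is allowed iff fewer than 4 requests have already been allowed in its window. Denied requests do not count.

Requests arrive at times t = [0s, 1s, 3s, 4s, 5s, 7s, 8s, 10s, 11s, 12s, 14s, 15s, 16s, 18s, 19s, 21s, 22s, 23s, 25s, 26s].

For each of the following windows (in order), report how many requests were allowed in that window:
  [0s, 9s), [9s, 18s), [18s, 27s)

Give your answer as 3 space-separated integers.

Processing requests:
  req#1 t=0s (window 0): ALLOW
  req#2 t=1s (window 0): ALLOW
  req#3 t=3s (window 0): ALLOW
  req#4 t=4s (window 0): ALLOW
  req#5 t=5s (window 0): DENY
  req#6 t=7s (window 0): DENY
  req#7 t=8s (window 0): DENY
  req#8 t=10s (window 1): ALLOW
  req#9 t=11s (window 1): ALLOW
  req#10 t=12s (window 1): ALLOW
  req#11 t=14s (window 1): ALLOW
  req#12 t=15s (window 1): DENY
  req#13 t=16s (window 1): DENY
  req#14 t=18s (window 2): ALLOW
  req#15 t=19s (window 2): ALLOW
  req#16 t=21s (window 2): ALLOW
  req#17 t=22s (window 2): ALLOW
  req#18 t=23s (window 2): DENY
  req#19 t=25s (window 2): DENY
  req#20 t=26s (window 2): DENY

Allowed counts by window: 4 4 4

Answer: 4 4 4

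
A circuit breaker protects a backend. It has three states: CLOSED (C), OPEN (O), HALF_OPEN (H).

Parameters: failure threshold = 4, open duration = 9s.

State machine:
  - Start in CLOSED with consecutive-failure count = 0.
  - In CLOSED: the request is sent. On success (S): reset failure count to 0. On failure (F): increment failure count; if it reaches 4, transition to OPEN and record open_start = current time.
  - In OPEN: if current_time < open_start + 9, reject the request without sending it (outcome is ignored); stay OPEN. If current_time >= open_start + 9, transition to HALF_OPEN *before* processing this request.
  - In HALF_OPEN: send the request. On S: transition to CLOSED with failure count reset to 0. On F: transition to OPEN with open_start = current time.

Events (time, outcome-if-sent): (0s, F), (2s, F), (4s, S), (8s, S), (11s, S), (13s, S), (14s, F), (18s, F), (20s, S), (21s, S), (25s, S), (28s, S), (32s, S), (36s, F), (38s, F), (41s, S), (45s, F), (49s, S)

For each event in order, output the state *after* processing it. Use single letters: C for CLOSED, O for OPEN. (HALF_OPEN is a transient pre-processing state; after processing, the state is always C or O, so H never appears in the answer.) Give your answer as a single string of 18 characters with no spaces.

Answer: CCCCCCCCCCCCCCCCCC

Derivation:
State after each event:
  event#1 t=0s outcome=F: state=CLOSED
  event#2 t=2s outcome=F: state=CLOSED
  event#3 t=4s outcome=S: state=CLOSED
  event#4 t=8s outcome=S: state=CLOSED
  event#5 t=11s outcome=S: state=CLOSED
  event#6 t=13s outcome=S: state=CLOSED
  event#7 t=14s outcome=F: state=CLOSED
  event#8 t=18s outcome=F: state=CLOSED
  event#9 t=20s outcome=S: state=CLOSED
  event#10 t=21s outcome=S: state=CLOSED
  event#11 t=25s outcome=S: state=CLOSED
  event#12 t=28s outcome=S: state=CLOSED
  event#13 t=32s outcome=S: state=CLOSED
  event#14 t=36s outcome=F: state=CLOSED
  event#15 t=38s outcome=F: state=CLOSED
  event#16 t=41s outcome=S: state=CLOSED
  event#17 t=45s outcome=F: state=CLOSED
  event#18 t=49s outcome=S: state=CLOSED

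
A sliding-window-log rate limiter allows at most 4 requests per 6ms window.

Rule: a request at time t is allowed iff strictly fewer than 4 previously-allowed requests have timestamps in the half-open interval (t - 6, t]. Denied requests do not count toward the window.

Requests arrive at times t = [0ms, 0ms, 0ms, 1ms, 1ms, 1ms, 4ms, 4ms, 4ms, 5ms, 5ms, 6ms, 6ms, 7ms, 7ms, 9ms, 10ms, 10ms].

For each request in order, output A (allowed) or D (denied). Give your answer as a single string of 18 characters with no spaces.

Tracking allowed requests in the window:
  req#1 t=0ms: ALLOW
  req#2 t=0ms: ALLOW
  req#3 t=0ms: ALLOW
  req#4 t=1ms: ALLOW
  req#5 t=1ms: DENY
  req#6 t=1ms: DENY
  req#7 t=4ms: DENY
  req#8 t=4ms: DENY
  req#9 t=4ms: DENY
  req#10 t=5ms: DENY
  req#11 t=5ms: DENY
  req#12 t=6ms: ALLOW
  req#13 t=6ms: ALLOW
  req#14 t=7ms: ALLOW
  req#15 t=7ms: ALLOW
  req#16 t=9ms: DENY
  req#17 t=10ms: DENY
  req#18 t=10ms: DENY

Answer: AAAADDDDDDDAAAADDD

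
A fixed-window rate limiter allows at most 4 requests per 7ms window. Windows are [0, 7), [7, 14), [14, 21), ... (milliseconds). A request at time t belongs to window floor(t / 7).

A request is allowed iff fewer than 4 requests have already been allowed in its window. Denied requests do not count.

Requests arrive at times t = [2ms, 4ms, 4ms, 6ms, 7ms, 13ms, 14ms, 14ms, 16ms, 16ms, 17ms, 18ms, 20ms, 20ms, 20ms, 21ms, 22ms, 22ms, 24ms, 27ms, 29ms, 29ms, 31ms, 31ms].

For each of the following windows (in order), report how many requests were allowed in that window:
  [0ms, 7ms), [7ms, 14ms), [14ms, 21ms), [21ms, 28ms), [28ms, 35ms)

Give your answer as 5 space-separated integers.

Processing requests:
  req#1 t=2ms (window 0): ALLOW
  req#2 t=4ms (window 0): ALLOW
  req#3 t=4ms (window 0): ALLOW
  req#4 t=6ms (window 0): ALLOW
  req#5 t=7ms (window 1): ALLOW
  req#6 t=13ms (window 1): ALLOW
  req#7 t=14ms (window 2): ALLOW
  req#8 t=14ms (window 2): ALLOW
  req#9 t=16ms (window 2): ALLOW
  req#10 t=16ms (window 2): ALLOW
  req#11 t=17ms (window 2): DENY
  req#12 t=18ms (window 2): DENY
  req#13 t=20ms (window 2): DENY
  req#14 t=20ms (window 2): DENY
  req#15 t=20ms (window 2): DENY
  req#16 t=21ms (window 3): ALLOW
  req#17 t=22ms (window 3): ALLOW
  req#18 t=22ms (window 3): ALLOW
  req#19 t=24ms (window 3): ALLOW
  req#20 t=27ms (window 3): DENY
  req#21 t=29ms (window 4): ALLOW
  req#22 t=29ms (window 4): ALLOW
  req#23 t=31ms (window 4): ALLOW
  req#24 t=31ms (window 4): ALLOW

Allowed counts by window: 4 2 4 4 4

Answer: 4 2 4 4 4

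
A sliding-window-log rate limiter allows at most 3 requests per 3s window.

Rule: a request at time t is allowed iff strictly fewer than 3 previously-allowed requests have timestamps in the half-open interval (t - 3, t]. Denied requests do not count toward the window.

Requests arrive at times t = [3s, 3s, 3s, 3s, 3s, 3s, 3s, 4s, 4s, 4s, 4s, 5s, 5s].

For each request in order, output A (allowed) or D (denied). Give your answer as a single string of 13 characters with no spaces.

Answer: AAADDDDDDDDDD

Derivation:
Tracking allowed requests in the window:
  req#1 t=3s: ALLOW
  req#2 t=3s: ALLOW
  req#3 t=3s: ALLOW
  req#4 t=3s: DENY
  req#5 t=3s: DENY
  req#6 t=3s: DENY
  req#7 t=3s: DENY
  req#8 t=4s: DENY
  req#9 t=4s: DENY
  req#10 t=4s: DENY
  req#11 t=4s: DENY
  req#12 t=5s: DENY
  req#13 t=5s: DENY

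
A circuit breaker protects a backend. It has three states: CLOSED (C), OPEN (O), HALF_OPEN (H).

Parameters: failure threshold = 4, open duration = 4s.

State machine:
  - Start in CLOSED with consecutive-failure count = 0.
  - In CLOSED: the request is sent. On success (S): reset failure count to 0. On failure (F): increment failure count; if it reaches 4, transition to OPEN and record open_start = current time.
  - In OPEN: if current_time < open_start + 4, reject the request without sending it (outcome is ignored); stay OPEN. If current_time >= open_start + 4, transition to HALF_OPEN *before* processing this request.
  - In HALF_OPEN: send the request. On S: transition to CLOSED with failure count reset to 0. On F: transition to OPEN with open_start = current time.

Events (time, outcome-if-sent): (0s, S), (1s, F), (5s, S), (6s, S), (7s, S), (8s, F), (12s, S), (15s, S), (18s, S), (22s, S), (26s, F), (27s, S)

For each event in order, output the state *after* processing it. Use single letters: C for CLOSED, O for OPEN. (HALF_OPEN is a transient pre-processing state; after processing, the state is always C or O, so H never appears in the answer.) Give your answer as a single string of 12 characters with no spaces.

State after each event:
  event#1 t=0s outcome=S: state=CLOSED
  event#2 t=1s outcome=F: state=CLOSED
  event#3 t=5s outcome=S: state=CLOSED
  event#4 t=6s outcome=S: state=CLOSED
  event#5 t=7s outcome=S: state=CLOSED
  event#6 t=8s outcome=F: state=CLOSED
  event#7 t=12s outcome=S: state=CLOSED
  event#8 t=15s outcome=S: state=CLOSED
  event#9 t=18s outcome=S: state=CLOSED
  event#10 t=22s outcome=S: state=CLOSED
  event#11 t=26s outcome=F: state=CLOSED
  event#12 t=27s outcome=S: state=CLOSED

Answer: CCCCCCCCCCCC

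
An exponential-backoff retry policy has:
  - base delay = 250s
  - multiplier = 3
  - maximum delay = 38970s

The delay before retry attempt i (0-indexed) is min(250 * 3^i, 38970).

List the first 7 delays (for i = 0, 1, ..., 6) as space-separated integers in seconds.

Computing each delay:
  i=0: min(250*3^0, 38970) = 250
  i=1: min(250*3^1, 38970) = 750
  i=2: min(250*3^2, 38970) = 2250
  i=3: min(250*3^3, 38970) = 6750
  i=4: min(250*3^4, 38970) = 20250
  i=5: min(250*3^5, 38970) = 38970
  i=6: min(250*3^6, 38970) = 38970

Answer: 250 750 2250 6750 20250 38970 38970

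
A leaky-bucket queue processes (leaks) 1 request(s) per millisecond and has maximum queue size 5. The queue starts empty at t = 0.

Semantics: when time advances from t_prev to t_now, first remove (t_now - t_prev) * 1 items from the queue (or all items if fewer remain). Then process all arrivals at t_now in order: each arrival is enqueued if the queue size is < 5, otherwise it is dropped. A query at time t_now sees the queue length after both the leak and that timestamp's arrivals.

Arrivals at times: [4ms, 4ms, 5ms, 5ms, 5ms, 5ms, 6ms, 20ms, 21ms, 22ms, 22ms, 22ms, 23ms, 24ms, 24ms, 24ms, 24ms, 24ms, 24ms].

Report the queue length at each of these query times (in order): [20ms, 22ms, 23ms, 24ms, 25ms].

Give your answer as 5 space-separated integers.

Queue lengths at query times:
  query t=20ms: backlog = 1
  query t=22ms: backlog = 3
  query t=23ms: backlog = 3
  query t=24ms: backlog = 5
  query t=25ms: backlog = 4

Answer: 1 3 3 5 4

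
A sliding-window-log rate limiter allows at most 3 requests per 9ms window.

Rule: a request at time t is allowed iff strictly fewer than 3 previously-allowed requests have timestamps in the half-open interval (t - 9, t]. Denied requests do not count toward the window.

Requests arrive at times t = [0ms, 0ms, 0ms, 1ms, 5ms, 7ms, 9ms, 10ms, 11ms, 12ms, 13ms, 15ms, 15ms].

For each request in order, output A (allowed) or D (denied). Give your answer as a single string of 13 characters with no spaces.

Answer: AAADDDAAADDDD

Derivation:
Tracking allowed requests in the window:
  req#1 t=0ms: ALLOW
  req#2 t=0ms: ALLOW
  req#3 t=0ms: ALLOW
  req#4 t=1ms: DENY
  req#5 t=5ms: DENY
  req#6 t=7ms: DENY
  req#7 t=9ms: ALLOW
  req#8 t=10ms: ALLOW
  req#9 t=11ms: ALLOW
  req#10 t=12ms: DENY
  req#11 t=13ms: DENY
  req#12 t=15ms: DENY
  req#13 t=15ms: DENY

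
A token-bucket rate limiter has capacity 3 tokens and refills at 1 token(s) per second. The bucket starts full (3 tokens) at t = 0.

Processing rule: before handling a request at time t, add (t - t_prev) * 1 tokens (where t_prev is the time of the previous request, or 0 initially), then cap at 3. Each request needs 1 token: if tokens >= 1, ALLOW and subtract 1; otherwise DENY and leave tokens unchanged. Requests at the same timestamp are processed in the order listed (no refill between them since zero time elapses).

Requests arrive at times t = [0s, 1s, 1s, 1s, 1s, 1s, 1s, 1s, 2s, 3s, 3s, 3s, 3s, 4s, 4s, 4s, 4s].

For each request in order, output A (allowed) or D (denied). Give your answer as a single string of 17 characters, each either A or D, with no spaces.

Answer: AAAADDDDAADDDADDD

Derivation:
Simulating step by step:
  req#1 t=0s: ALLOW
  req#2 t=1s: ALLOW
  req#3 t=1s: ALLOW
  req#4 t=1s: ALLOW
  req#5 t=1s: DENY
  req#6 t=1s: DENY
  req#7 t=1s: DENY
  req#8 t=1s: DENY
  req#9 t=2s: ALLOW
  req#10 t=3s: ALLOW
  req#11 t=3s: DENY
  req#12 t=3s: DENY
  req#13 t=3s: DENY
  req#14 t=4s: ALLOW
  req#15 t=4s: DENY
  req#16 t=4s: DENY
  req#17 t=4s: DENY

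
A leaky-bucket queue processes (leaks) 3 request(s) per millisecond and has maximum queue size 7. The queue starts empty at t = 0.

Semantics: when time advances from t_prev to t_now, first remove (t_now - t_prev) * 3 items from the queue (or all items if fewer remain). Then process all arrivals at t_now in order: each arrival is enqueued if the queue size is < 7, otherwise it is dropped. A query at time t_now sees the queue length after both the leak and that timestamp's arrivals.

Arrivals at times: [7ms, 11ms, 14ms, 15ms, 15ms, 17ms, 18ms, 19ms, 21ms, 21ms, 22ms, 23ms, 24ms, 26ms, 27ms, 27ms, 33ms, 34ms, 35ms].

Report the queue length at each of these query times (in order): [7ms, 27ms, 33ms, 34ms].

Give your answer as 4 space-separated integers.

Queue lengths at query times:
  query t=7ms: backlog = 1
  query t=27ms: backlog = 2
  query t=33ms: backlog = 1
  query t=34ms: backlog = 1

Answer: 1 2 1 1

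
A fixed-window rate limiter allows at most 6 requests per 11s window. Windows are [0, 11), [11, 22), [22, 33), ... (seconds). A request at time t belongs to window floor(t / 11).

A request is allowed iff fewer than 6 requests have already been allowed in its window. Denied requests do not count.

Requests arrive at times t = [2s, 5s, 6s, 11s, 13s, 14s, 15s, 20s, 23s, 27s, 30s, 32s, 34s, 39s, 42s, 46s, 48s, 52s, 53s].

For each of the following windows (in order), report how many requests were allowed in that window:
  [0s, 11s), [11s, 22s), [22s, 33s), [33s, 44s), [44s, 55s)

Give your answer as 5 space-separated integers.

Processing requests:
  req#1 t=2s (window 0): ALLOW
  req#2 t=5s (window 0): ALLOW
  req#3 t=6s (window 0): ALLOW
  req#4 t=11s (window 1): ALLOW
  req#5 t=13s (window 1): ALLOW
  req#6 t=14s (window 1): ALLOW
  req#7 t=15s (window 1): ALLOW
  req#8 t=20s (window 1): ALLOW
  req#9 t=23s (window 2): ALLOW
  req#10 t=27s (window 2): ALLOW
  req#11 t=30s (window 2): ALLOW
  req#12 t=32s (window 2): ALLOW
  req#13 t=34s (window 3): ALLOW
  req#14 t=39s (window 3): ALLOW
  req#15 t=42s (window 3): ALLOW
  req#16 t=46s (window 4): ALLOW
  req#17 t=48s (window 4): ALLOW
  req#18 t=52s (window 4): ALLOW
  req#19 t=53s (window 4): ALLOW

Allowed counts by window: 3 5 4 3 4

Answer: 3 5 4 3 4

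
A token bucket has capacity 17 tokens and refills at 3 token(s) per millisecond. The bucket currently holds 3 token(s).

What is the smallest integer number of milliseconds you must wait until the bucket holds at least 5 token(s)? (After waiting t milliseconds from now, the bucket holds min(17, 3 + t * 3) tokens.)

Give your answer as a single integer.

Need 3 + t * 3 >= 5, so t >= 2/3.
Smallest integer t = ceil(2/3) = 1.

Answer: 1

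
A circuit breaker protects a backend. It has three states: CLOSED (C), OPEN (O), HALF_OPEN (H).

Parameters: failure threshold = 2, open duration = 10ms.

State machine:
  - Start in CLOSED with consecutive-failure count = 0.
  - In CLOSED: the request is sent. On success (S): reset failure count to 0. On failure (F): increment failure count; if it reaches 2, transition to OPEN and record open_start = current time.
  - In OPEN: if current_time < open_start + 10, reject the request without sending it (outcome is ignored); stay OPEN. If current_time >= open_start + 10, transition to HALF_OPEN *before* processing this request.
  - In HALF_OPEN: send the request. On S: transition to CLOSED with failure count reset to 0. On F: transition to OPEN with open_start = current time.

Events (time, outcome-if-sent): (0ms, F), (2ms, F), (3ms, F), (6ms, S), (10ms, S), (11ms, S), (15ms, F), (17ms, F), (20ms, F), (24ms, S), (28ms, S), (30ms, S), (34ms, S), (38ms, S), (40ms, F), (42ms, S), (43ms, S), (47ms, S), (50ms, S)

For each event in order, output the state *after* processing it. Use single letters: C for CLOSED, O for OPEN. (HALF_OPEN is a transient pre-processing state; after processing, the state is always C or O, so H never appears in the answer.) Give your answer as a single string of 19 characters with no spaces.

State after each event:
  event#1 t=0ms outcome=F: state=CLOSED
  event#2 t=2ms outcome=F: state=OPEN
  event#3 t=3ms outcome=F: state=OPEN
  event#4 t=6ms outcome=S: state=OPEN
  event#5 t=10ms outcome=S: state=OPEN
  event#6 t=11ms outcome=S: state=OPEN
  event#7 t=15ms outcome=F: state=OPEN
  event#8 t=17ms outcome=F: state=OPEN
  event#9 t=20ms outcome=F: state=OPEN
  event#10 t=24ms outcome=S: state=OPEN
  event#11 t=28ms outcome=S: state=CLOSED
  event#12 t=30ms outcome=S: state=CLOSED
  event#13 t=34ms outcome=S: state=CLOSED
  event#14 t=38ms outcome=S: state=CLOSED
  event#15 t=40ms outcome=F: state=CLOSED
  event#16 t=42ms outcome=S: state=CLOSED
  event#17 t=43ms outcome=S: state=CLOSED
  event#18 t=47ms outcome=S: state=CLOSED
  event#19 t=50ms outcome=S: state=CLOSED

Answer: COOOOOOOOOCCCCCCCCC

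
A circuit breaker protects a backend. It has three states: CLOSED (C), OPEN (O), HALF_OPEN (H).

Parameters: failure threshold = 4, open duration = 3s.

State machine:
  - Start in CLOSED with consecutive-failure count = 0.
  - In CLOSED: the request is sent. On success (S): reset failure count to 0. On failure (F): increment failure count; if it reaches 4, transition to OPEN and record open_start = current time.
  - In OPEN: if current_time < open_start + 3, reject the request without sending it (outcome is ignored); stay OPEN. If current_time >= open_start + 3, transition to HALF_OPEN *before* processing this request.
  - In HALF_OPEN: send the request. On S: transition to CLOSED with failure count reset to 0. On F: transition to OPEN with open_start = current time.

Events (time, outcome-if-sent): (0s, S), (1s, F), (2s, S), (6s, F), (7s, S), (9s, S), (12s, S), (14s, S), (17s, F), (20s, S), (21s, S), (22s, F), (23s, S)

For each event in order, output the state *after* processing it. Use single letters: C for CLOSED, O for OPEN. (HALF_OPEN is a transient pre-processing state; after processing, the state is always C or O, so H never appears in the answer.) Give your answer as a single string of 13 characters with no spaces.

Answer: CCCCCCCCCCCCC

Derivation:
State after each event:
  event#1 t=0s outcome=S: state=CLOSED
  event#2 t=1s outcome=F: state=CLOSED
  event#3 t=2s outcome=S: state=CLOSED
  event#4 t=6s outcome=F: state=CLOSED
  event#5 t=7s outcome=S: state=CLOSED
  event#6 t=9s outcome=S: state=CLOSED
  event#7 t=12s outcome=S: state=CLOSED
  event#8 t=14s outcome=S: state=CLOSED
  event#9 t=17s outcome=F: state=CLOSED
  event#10 t=20s outcome=S: state=CLOSED
  event#11 t=21s outcome=S: state=CLOSED
  event#12 t=22s outcome=F: state=CLOSED
  event#13 t=23s outcome=S: state=CLOSED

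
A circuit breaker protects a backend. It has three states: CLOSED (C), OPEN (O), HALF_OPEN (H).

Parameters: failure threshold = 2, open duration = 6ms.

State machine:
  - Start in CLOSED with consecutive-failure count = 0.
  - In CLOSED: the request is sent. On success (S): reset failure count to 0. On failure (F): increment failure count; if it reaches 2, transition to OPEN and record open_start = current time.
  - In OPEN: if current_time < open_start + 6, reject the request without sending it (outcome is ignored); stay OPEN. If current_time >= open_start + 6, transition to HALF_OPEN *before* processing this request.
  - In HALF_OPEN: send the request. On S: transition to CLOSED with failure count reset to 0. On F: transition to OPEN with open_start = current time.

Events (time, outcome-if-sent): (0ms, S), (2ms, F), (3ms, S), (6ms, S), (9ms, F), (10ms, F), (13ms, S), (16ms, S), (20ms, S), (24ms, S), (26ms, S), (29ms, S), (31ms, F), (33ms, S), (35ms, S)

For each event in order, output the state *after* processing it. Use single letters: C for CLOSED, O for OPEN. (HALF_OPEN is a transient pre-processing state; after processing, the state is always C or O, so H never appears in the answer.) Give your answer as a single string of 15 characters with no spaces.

State after each event:
  event#1 t=0ms outcome=S: state=CLOSED
  event#2 t=2ms outcome=F: state=CLOSED
  event#3 t=3ms outcome=S: state=CLOSED
  event#4 t=6ms outcome=S: state=CLOSED
  event#5 t=9ms outcome=F: state=CLOSED
  event#6 t=10ms outcome=F: state=OPEN
  event#7 t=13ms outcome=S: state=OPEN
  event#8 t=16ms outcome=S: state=CLOSED
  event#9 t=20ms outcome=S: state=CLOSED
  event#10 t=24ms outcome=S: state=CLOSED
  event#11 t=26ms outcome=S: state=CLOSED
  event#12 t=29ms outcome=S: state=CLOSED
  event#13 t=31ms outcome=F: state=CLOSED
  event#14 t=33ms outcome=S: state=CLOSED
  event#15 t=35ms outcome=S: state=CLOSED

Answer: CCCCCOOCCCCCCCC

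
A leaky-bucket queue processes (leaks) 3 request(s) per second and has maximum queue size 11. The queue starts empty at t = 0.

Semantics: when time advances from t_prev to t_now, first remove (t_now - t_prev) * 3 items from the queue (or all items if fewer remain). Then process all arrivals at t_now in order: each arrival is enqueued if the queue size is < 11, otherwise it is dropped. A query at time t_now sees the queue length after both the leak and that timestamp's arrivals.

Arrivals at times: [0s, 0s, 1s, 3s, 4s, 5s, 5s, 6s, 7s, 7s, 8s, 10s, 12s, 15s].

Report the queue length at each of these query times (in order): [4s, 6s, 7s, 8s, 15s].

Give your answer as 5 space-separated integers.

Answer: 1 1 2 1 1

Derivation:
Queue lengths at query times:
  query t=4s: backlog = 1
  query t=6s: backlog = 1
  query t=7s: backlog = 2
  query t=8s: backlog = 1
  query t=15s: backlog = 1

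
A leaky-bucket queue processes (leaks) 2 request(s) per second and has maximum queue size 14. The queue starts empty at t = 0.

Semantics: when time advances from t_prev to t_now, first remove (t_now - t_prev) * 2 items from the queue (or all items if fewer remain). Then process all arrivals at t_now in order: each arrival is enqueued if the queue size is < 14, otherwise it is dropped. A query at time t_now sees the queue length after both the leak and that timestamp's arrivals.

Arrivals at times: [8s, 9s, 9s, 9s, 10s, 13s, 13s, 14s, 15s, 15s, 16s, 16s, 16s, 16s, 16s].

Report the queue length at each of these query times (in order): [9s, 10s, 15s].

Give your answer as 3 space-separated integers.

Queue lengths at query times:
  query t=9s: backlog = 3
  query t=10s: backlog = 2
  query t=15s: backlog = 2

Answer: 3 2 2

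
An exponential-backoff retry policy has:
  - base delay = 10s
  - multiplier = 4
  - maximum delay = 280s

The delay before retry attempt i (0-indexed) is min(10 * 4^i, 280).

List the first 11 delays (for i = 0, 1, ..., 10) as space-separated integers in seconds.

Answer: 10 40 160 280 280 280 280 280 280 280 280

Derivation:
Computing each delay:
  i=0: min(10*4^0, 280) = 10
  i=1: min(10*4^1, 280) = 40
  i=2: min(10*4^2, 280) = 160
  i=3: min(10*4^3, 280) = 280
  i=4: min(10*4^4, 280) = 280
  i=5: min(10*4^5, 280) = 280
  i=6: min(10*4^6, 280) = 280
  i=7: min(10*4^7, 280) = 280
  i=8: min(10*4^8, 280) = 280
  i=9: min(10*4^9, 280) = 280
  i=10: min(10*4^10, 280) = 280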